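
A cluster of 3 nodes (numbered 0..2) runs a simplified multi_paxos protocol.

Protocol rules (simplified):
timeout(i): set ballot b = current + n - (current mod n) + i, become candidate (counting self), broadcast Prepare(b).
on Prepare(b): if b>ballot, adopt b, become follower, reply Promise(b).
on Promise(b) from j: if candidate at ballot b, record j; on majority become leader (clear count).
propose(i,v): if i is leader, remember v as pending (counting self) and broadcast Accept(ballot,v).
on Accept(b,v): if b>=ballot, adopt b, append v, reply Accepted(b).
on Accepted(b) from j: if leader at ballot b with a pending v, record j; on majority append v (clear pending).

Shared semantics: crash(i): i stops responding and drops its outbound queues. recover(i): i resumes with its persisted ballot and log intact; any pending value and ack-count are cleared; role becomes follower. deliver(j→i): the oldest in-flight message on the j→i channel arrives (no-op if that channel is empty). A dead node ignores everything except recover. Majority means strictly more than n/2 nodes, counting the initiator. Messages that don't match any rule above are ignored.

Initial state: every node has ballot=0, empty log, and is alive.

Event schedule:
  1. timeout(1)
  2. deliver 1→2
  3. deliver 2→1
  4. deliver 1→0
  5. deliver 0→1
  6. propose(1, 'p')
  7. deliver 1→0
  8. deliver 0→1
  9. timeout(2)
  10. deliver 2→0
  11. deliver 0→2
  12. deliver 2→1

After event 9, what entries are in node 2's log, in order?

step 1 timeout(1): 1={cand,b=4,log=-}
step 2 deliver 1→2: 2={foll,b=4,log=-}
step 3 deliver 2→1: 1={lead,b=4,log=-}
step 4 deliver 1→0: 0={foll,b=4,log=-}
step 5 deliver 0→1: —
step 6 propose(1,'p'): —
step 7 deliver 1→0: 0={foll,b=4,log=p}
step 8 deliver 0→1: 1={lead,b=4,log=p}
step 9 timeout(2): 2={cand,b=8,log=-}

empty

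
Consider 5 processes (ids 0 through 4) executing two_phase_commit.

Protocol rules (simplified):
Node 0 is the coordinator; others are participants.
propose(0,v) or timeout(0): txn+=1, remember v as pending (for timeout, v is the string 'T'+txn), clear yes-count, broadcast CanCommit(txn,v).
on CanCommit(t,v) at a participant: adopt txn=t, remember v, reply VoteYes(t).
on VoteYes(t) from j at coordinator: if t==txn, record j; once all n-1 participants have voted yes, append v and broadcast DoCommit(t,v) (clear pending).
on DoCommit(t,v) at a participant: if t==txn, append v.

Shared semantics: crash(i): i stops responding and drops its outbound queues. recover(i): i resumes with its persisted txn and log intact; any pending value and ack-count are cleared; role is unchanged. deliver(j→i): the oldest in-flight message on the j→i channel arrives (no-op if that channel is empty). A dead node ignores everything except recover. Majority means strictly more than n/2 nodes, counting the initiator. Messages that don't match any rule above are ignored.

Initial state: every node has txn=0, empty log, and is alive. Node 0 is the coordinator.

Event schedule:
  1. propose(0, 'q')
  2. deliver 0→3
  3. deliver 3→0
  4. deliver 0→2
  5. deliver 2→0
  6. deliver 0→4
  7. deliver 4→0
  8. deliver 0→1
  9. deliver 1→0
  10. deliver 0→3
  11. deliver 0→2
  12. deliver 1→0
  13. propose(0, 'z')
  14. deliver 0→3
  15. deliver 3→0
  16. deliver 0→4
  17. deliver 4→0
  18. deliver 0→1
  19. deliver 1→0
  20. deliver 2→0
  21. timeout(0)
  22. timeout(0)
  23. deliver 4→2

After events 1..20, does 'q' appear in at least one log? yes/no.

yes

e1 propose(0,'q'): 0[coor,t=1,-]
e2 deliver 0→3: 3[part,t=1,-]
e3 deliver 3→0: ·
e4 deliver 0→2: 2[part,t=1,-]
e5 deliver 2→0: ·
e6 deliver 0→4: 4[part,t=1,-]
e7 deliver 4→0: ·
e8 deliver 0→1: 1[part,t=1,-]
e9 deliver 1→0: 0[coor,t=1,q]
e10 deliver 0→3: 3[part,t=1,q]
e11 deliver 0→2: 2[part,t=1,q]
e12 deliver 1→0: ·
e13 propose(0,'z'): 0[coor,t=2,q]
e14 deliver 0→3: 3[part,t=2,q]
e15 deliver 3→0: ·
e16 deliver 0→4: 4[part,t=1,q]
e17 deliver 4→0: ·
e18 deliver 0→1: 1[part,t=1,q]
e19 deliver 1→0: ·
e20 deliver 2→0: ·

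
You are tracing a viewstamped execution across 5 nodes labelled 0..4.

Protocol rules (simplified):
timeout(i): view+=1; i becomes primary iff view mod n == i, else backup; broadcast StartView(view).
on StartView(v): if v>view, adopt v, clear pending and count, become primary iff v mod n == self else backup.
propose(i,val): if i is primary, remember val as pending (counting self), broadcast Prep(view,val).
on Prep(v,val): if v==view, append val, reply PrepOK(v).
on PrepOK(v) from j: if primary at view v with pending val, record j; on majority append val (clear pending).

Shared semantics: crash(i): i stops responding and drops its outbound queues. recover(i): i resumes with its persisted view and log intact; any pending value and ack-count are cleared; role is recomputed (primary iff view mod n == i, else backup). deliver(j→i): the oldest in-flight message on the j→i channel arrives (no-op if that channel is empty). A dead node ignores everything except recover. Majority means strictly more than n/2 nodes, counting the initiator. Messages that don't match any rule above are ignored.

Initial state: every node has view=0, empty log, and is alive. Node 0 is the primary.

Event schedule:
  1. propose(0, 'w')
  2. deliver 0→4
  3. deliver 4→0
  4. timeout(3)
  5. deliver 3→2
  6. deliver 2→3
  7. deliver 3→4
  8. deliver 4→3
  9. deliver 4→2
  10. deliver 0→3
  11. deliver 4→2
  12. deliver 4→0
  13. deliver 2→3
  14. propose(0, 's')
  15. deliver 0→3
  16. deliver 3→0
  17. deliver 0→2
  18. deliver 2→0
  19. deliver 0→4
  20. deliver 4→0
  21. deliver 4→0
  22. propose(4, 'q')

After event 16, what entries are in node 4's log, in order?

w

after 1 — propose(0,'w'): ·
after 2 — deliver 0→4: n4:back/v0/[w]
after 3 — deliver 4→0: ·
after 4 — timeout(3): n3:back/v1/[-]
after 5 — deliver 3→2: n2:back/v1/[-]
after 6 — deliver 2→3: ·
after 7 — deliver 3→4: n4:back/v1/[w]
after 8 — deliver 4→3: ·
after 9 — deliver 4→2: ·
after 10 — deliver 0→3: ·
after 11 — deliver 4→2: ·
after 12 — deliver 4→0: ·
after 13 — deliver 2→3: ·
after 14 — propose(0,'s'): ·
after 15 — deliver 0→3: ·
after 16 — deliver 3→0: n0:back/v1/[-]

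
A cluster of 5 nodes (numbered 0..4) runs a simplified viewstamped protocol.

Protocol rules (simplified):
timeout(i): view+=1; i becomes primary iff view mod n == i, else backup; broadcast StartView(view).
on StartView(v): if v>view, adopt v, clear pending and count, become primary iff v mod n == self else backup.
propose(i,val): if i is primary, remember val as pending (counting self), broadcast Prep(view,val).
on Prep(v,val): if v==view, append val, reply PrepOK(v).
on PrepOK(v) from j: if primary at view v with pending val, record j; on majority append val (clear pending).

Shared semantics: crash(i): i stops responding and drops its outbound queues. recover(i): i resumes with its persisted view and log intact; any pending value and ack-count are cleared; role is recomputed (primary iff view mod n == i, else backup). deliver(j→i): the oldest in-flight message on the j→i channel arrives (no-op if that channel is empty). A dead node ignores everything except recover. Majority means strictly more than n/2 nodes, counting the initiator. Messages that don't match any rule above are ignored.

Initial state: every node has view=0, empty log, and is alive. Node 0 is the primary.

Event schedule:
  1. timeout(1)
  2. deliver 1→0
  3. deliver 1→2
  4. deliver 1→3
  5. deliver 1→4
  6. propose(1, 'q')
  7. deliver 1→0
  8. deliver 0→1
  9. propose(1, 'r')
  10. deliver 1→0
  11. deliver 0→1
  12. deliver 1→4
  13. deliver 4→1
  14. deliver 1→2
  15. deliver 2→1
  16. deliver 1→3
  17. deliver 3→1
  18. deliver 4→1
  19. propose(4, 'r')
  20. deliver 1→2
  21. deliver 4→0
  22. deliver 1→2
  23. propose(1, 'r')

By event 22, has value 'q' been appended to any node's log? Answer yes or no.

yes

step 1 timeout(1): 1={prim,v=1,log=-}
step 2 deliver 1→0: 0={back,v=1,log=-}
step 3 deliver 1→2: 2={back,v=1,log=-}
step 4 deliver 1→3: 3={back,v=1,log=-}
step 5 deliver 1→4: 4={back,v=1,log=-}
step 6 propose(1,'q'): —
step 7 deliver 1→0: 0={back,v=1,log=q}
step 8 deliver 0→1: —
step 9 propose(1,'r'): —
step 10 deliver 1→0: 0={back,v=1,log=q,r}
step 11 deliver 0→1: —
step 12 deliver 1→4: 4={back,v=1,log=q}
step 13 deliver 4→1: 1={prim,v=1,log=r}
step 14 deliver 1→2: 2={back,v=1,log=q}
step 15 deliver 2→1: —
step 16 deliver 1→3: 3={back,v=1,log=q}
step 17 deliver 3→1: —
step 18 deliver 4→1: —
step 19 propose(4,'r'): —
step 20 deliver 1→2: 2={back,v=1,log=q,r}
step 21 deliver 4→0: —
step 22 deliver 1→2: —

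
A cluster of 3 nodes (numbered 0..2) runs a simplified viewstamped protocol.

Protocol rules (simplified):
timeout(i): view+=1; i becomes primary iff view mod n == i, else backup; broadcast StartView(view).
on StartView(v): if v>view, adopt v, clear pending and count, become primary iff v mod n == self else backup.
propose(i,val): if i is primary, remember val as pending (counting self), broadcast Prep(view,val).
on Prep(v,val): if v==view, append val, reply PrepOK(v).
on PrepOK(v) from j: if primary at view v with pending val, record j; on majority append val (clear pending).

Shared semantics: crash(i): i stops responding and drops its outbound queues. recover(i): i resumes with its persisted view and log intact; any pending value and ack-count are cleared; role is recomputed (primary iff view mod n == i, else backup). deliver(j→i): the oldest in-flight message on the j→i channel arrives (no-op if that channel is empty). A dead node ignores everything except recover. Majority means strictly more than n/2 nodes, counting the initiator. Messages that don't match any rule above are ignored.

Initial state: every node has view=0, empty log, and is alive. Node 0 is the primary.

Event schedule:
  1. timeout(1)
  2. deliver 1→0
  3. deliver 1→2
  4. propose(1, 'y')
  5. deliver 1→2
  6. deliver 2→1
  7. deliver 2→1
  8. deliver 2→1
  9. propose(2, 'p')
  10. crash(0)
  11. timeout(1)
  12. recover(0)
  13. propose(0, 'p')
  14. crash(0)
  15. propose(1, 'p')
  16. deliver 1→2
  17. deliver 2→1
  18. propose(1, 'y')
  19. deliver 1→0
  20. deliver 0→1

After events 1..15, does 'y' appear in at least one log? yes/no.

after 1 — timeout(1): n1:prim/v1/[-]
after 2 — deliver 1→0: n0:back/v1/[-]
after 3 — deliver 1→2: n2:back/v1/[-]
after 4 — propose(1,'y'): ·
after 5 — deliver 1→2: n2:back/v1/[y]
after 6 — deliver 2→1: n1:prim/v1/[y]
after 7 — deliver 2→1: ·
after 8 — deliver 2→1: ·
after 9 — propose(2,'p'): ·
after 10 — crash(0): n0:✗back/v1/[-]
after 11 — timeout(1): n1:back/v2/[y]
after 12 — recover(0): n0:back/v1/[-]
after 13 — propose(0,'p'): ·
after 14 — crash(0): n0:✗back/v1/[-]
after 15 — propose(1,'p'): ·

yes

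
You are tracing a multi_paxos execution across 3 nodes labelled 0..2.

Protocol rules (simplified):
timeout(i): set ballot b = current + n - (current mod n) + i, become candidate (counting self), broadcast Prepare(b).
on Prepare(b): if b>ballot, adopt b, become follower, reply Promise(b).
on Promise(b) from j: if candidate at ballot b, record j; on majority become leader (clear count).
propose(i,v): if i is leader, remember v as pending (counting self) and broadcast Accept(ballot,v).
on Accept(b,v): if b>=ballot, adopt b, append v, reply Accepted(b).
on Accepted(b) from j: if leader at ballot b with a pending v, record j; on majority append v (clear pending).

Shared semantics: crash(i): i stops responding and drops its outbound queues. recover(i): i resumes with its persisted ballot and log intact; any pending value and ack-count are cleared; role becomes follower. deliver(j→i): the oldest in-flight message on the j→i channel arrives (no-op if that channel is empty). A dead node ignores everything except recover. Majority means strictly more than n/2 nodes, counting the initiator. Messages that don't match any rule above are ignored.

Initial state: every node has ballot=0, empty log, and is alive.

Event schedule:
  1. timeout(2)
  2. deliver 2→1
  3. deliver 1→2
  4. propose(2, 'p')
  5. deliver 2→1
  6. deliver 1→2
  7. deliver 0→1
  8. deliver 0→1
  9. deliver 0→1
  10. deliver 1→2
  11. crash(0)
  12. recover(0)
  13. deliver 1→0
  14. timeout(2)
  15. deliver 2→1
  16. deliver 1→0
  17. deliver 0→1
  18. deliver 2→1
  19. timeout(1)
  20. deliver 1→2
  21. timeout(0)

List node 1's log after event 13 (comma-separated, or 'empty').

after 1 — timeout(2): n2:cand/b5/[-]
after 2 — deliver 2→1: n1:foll/b5/[-]
after 3 — deliver 1→2: n2:lead/b5/[-]
after 4 — propose(2,'p'): ·
after 5 — deliver 2→1: n1:foll/b5/[p]
after 6 — deliver 1→2: n2:lead/b5/[p]
after 7 — deliver 0→1: ·
after 8 — deliver 0→1: ·
after 9 — deliver 0→1: ·
after 10 — deliver 1→2: ·
after 11 — crash(0): n0:✗foll/b0/[-]
after 12 — recover(0): n0:foll/b0/[-]
after 13 — deliver 1→0: ·

p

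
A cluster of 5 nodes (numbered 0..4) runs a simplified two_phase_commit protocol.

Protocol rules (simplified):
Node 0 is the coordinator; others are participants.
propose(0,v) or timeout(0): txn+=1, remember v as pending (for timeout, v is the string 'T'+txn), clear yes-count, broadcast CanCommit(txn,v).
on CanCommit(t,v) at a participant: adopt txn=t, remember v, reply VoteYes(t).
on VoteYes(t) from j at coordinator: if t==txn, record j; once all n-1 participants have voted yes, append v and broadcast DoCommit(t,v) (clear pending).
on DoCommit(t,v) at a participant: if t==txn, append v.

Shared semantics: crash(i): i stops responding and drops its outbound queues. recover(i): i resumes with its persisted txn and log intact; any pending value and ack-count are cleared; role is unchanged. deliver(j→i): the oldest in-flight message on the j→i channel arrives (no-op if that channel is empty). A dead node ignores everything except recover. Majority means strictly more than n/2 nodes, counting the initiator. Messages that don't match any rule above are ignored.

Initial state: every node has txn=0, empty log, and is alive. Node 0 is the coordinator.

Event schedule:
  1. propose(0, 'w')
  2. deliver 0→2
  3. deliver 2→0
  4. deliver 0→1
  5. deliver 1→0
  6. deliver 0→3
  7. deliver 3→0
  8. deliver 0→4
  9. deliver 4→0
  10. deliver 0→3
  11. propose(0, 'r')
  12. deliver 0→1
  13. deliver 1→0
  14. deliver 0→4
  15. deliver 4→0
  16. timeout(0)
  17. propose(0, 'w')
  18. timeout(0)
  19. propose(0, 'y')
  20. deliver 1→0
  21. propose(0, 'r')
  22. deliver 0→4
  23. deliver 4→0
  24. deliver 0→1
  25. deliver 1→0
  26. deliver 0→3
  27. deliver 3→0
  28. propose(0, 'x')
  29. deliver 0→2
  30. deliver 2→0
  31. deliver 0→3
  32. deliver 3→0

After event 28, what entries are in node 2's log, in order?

e1 propose(0,'w'): 0[coor,t=1,-]
e2 deliver 0→2: 2[part,t=1,-]
e3 deliver 2→0: ·
e4 deliver 0→1: 1[part,t=1,-]
e5 deliver 1→0: ·
e6 deliver 0→3: 3[part,t=1,-]
e7 deliver 3→0: ·
e8 deliver 0→4: 4[part,t=1,-]
e9 deliver 4→0: 0[coor,t=1,w]
e10 deliver 0→3: 3[part,t=1,w]
e11 propose(0,'r'): 0[coor,t=2,w]
e12 deliver 0→1: 1[part,t=1,w]
e13 deliver 1→0: ·
e14 deliver 0→4: 4[part,t=1,w]
e15 deliver 4→0: ·
e16 timeout(0): 0[coor,t=3,w]
e17 propose(0,'w'): 0[coor,t=4,w]
e18 timeout(0): 0[coor,t=5,w]
e19 propose(0,'y'): 0[coor,t=6,w]
e20 deliver 1→0: ·
e21 propose(0,'r'): 0[coor,t=7,w]
e22 deliver 0→4: 4[part,t=2,w]
e23 deliver 4→0: ·
e24 deliver 0→1: 1[part,t=2,w]
e25 deliver 1→0: ·
e26 deliver 0→3: 3[part,t=2,w]
e27 deliver 3→0: ·
e28 propose(0,'x'): 0[coor,t=8,w]

empty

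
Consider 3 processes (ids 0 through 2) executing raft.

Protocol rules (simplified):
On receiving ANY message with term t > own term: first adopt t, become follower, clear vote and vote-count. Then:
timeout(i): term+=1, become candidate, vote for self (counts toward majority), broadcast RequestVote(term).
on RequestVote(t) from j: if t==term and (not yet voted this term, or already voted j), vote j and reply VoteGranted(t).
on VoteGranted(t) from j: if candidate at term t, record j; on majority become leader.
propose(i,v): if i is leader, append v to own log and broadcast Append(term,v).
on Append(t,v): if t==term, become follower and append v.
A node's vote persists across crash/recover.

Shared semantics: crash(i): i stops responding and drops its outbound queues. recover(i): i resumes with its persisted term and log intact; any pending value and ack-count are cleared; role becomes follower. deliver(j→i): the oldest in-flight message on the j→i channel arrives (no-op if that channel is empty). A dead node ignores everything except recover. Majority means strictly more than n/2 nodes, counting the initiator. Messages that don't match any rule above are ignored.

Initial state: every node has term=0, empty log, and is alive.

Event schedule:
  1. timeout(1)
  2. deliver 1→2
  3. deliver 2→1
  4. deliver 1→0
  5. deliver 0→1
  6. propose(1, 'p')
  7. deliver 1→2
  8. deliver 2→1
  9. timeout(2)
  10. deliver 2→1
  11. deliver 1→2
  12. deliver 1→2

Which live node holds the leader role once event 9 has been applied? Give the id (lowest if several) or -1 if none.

[1] timeout(1) → N1(cand t1 [-])
[2] deliver 1→2 → N2(foll t1 [-])
[3] deliver 2→1 → N1(lead t1 [-])
[4] deliver 1→0 → N0(foll t1 [-])
[5] deliver 0→1 → ∅
[6] propose(1,'p') → N1(lead t1 [p])
[7] deliver 1→2 → N2(foll t1 [p])
[8] deliver 2→1 → ∅
[9] timeout(2) → N2(cand t2 [p])

1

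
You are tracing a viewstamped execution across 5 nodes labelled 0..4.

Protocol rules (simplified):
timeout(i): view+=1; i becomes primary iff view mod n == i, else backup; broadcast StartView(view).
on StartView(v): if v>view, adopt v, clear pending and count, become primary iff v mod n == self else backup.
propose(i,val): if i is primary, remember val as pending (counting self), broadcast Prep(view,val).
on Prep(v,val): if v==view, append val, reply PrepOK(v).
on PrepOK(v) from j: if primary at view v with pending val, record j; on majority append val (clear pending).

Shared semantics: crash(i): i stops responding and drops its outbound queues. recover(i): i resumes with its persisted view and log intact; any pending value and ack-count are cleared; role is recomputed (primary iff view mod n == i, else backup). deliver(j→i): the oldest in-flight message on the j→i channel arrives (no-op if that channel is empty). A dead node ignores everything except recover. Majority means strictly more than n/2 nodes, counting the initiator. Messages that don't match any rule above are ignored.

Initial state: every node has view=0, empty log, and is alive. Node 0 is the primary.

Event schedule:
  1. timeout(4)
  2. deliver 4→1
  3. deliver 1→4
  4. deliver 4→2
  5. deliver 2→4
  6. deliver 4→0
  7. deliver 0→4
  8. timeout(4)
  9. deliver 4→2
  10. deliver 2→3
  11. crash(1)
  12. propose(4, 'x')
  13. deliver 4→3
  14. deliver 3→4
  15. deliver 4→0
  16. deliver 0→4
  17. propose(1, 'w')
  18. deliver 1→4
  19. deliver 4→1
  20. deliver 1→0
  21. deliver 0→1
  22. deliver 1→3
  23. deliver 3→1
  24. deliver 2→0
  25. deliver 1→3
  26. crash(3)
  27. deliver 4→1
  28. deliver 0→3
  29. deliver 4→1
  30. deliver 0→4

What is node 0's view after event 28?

step 1 timeout(4): 4={back,v=1,log=-}
step 2 deliver 4→1: 1={prim,v=1,log=-}
step 3 deliver 1→4: —
step 4 deliver 4→2: 2={back,v=1,log=-}
step 5 deliver 2→4: —
step 6 deliver 4→0: 0={back,v=1,log=-}
step 7 deliver 0→4: —
step 8 timeout(4): 4={back,v=2,log=-}
step 9 deliver 4→2: 2={prim,v=2,log=-}
step 10 deliver 2→3: —
step 11 crash(1): 1={✗prim,v=1,log=-}
step 12 propose(4,'x'): —
step 13 deliver 4→3: 3={back,v=1,log=-}
step 14 deliver 3→4: —
step 15 deliver 4→0: 0={back,v=2,log=-}
step 16 deliver 0→4: —
step 17 propose(1,'w'): —
step 18 deliver 1→4: —
step 19 deliver 4→1: —
step 20 deliver 1→0: —
step 21 deliver 0→1: —
step 22 deliver 1→3: —
step 23 deliver 3→1: —
step 24 deliver 2→0: —
step 25 deliver 1→3: —
step 26 crash(3): 3={✗back,v=1,log=-}
step 27 deliver 4→1: —
step 28 deliver 0→3: —

2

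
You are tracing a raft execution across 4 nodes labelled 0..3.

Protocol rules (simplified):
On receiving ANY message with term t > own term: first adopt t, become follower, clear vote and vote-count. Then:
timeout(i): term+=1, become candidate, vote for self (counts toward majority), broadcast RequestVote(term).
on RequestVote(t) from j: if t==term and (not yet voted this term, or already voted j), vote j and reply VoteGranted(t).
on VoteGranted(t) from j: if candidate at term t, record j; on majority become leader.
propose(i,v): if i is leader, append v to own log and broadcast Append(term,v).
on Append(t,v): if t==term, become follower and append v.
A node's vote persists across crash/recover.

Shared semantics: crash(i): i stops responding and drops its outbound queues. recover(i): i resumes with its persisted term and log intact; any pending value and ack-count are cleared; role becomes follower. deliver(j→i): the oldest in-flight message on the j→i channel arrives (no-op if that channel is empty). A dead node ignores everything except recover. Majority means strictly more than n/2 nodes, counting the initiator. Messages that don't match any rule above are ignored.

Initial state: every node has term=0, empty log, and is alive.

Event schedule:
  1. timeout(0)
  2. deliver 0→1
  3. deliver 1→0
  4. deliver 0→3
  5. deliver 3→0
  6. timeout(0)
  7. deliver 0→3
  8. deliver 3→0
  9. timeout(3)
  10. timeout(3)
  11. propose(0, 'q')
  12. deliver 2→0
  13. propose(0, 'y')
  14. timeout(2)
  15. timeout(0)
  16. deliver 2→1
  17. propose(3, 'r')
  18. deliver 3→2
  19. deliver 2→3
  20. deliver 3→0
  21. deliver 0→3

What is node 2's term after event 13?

e1 timeout(0): 0[cand,t=1,-]
e2 deliver 0→1: 1[foll,t=1,-]
e3 deliver 1→0: ·
e4 deliver 0→3: 3[foll,t=1,-]
e5 deliver 3→0: 0[lead,t=1,-]
e6 timeout(0): 0[cand,t=2,-]
e7 deliver 0→3: 3[foll,t=2,-]
e8 deliver 3→0: ·
e9 timeout(3): 3[cand,t=3,-]
e10 timeout(3): 3[cand,t=4,-]
e11 propose(0,'q'): ·
e12 deliver 2→0: ·
e13 propose(0,'y'): ·

0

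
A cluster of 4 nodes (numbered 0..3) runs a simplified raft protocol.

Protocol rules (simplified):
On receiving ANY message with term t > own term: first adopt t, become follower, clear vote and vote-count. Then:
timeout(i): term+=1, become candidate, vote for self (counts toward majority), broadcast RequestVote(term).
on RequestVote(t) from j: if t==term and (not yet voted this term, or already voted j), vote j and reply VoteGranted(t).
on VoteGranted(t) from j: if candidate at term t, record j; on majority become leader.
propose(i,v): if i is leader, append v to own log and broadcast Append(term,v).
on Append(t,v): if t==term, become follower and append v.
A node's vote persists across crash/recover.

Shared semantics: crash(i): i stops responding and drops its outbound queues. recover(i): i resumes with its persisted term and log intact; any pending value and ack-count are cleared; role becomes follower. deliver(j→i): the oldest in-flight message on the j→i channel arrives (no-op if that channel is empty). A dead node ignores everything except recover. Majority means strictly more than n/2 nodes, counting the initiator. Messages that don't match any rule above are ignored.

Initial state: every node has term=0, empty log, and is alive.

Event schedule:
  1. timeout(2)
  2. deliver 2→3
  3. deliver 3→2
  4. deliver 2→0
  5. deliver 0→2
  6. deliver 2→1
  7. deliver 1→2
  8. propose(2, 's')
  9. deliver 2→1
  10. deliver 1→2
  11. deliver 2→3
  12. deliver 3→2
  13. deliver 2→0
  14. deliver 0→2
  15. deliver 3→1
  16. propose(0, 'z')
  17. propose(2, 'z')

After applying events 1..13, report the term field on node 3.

[1] timeout(2) → N2(cand t1 [-])
[2] deliver 2→3 → N3(foll t1 [-])
[3] deliver 3→2 → ∅
[4] deliver 2→0 → N0(foll t1 [-])
[5] deliver 0→2 → N2(lead t1 [-])
[6] deliver 2→1 → N1(foll t1 [-])
[7] deliver 1→2 → ∅
[8] propose(2,'s') → N2(lead t1 [s])
[9] deliver 2→1 → N1(foll t1 [s])
[10] deliver 1→2 → ∅
[11] deliver 2→3 → N3(foll t1 [s])
[12] deliver 3→2 → ∅
[13] deliver 2→0 → N0(foll t1 [s])

1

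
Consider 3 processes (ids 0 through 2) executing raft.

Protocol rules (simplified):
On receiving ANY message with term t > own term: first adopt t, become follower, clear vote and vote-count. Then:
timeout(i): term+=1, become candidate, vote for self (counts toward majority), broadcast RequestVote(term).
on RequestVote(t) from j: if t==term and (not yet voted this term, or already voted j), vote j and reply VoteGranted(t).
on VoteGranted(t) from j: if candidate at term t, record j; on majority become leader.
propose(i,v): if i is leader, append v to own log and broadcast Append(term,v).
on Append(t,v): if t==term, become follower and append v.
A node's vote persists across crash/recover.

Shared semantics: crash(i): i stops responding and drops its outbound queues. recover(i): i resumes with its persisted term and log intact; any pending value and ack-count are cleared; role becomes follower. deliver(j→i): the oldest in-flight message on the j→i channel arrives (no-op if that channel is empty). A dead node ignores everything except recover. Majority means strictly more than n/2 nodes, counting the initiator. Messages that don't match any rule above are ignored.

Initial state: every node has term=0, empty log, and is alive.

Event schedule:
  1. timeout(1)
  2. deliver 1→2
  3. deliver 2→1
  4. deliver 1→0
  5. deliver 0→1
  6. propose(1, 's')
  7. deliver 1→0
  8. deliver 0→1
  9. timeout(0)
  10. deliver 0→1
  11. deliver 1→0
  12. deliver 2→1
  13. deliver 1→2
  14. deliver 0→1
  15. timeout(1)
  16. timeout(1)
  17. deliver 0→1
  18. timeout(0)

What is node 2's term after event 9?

1

step 1 timeout(1): 1={cand,t=1,log=-}
step 2 deliver 1→2: 2={foll,t=1,log=-}
step 3 deliver 2→1: 1={lead,t=1,log=-}
step 4 deliver 1→0: 0={foll,t=1,log=-}
step 5 deliver 0→1: —
step 6 propose(1,'s'): 1={lead,t=1,log=s}
step 7 deliver 1→0: 0={foll,t=1,log=s}
step 8 deliver 0→1: —
step 9 timeout(0): 0={cand,t=2,log=s}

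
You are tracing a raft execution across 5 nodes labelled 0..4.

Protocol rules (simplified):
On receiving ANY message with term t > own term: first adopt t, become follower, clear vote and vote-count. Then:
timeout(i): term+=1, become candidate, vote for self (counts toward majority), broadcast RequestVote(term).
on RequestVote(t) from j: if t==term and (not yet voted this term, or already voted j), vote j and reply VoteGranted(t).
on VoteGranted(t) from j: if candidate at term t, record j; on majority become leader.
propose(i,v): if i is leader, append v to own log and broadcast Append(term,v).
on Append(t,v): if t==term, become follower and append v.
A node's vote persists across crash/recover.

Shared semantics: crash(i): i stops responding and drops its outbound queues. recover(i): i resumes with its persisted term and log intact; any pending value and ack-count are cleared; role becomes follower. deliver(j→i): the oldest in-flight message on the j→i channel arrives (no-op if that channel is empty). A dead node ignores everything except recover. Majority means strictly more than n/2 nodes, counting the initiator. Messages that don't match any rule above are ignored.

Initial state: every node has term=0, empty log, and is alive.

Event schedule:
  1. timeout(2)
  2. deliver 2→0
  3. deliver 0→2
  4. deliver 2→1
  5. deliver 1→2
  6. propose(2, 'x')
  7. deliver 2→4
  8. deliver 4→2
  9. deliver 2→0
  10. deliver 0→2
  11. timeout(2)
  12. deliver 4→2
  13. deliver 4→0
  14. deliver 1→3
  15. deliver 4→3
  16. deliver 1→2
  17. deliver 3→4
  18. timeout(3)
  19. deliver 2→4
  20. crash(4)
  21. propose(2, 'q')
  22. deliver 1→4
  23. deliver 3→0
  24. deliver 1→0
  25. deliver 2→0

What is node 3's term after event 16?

0

e1 timeout(2): 2[cand,t=1,-]
e2 deliver 2→0: 0[foll,t=1,-]
e3 deliver 0→2: ·
e4 deliver 2→1: 1[foll,t=1,-]
e5 deliver 1→2: 2[lead,t=1,-]
e6 propose(2,'x'): 2[lead,t=1,x]
e7 deliver 2→4: 4[foll,t=1,-]
e8 deliver 4→2: ·
e9 deliver 2→0: 0[foll,t=1,x]
e10 deliver 0→2: ·
e11 timeout(2): 2[cand,t=2,x]
e12 deliver 4→2: ·
e13 deliver 4→0: ·
e14 deliver 1→3: ·
e15 deliver 4→3: ·
e16 deliver 1→2: ·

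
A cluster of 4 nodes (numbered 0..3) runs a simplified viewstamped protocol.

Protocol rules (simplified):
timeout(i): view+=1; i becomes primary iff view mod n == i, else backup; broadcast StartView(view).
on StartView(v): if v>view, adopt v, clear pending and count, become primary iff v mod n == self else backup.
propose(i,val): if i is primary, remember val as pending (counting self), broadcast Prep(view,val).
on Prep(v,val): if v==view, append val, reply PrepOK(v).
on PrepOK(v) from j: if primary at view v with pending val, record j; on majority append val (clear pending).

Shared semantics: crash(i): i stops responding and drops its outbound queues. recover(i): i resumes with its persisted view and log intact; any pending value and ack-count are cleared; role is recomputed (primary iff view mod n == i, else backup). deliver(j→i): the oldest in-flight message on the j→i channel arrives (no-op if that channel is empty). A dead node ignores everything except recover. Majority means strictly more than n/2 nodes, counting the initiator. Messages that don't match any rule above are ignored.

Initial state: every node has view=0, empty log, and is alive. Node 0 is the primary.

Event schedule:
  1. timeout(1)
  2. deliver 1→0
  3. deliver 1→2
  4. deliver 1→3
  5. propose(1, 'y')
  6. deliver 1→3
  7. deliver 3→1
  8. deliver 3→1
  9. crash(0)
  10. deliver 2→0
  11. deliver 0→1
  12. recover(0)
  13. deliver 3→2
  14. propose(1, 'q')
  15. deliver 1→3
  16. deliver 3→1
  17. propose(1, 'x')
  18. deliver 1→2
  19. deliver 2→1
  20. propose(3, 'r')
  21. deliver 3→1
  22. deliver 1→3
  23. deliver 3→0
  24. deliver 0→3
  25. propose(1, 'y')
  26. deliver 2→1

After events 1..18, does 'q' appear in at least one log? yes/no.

after 1 — timeout(1): n1:prim/v1/[-]
after 2 — deliver 1→0: n0:back/v1/[-]
after 3 — deliver 1→2: n2:back/v1/[-]
after 4 — deliver 1→3: n3:back/v1/[-]
after 5 — propose(1,'y'): ·
after 6 — deliver 1→3: n3:back/v1/[y]
after 7 — deliver 3→1: ·
after 8 — deliver 3→1: ·
after 9 — crash(0): n0:✗back/v1/[-]
after 10 — deliver 2→0: ·
after 11 — deliver 0→1: ·
after 12 — recover(0): n0:back/v1/[-]
after 13 — deliver 3→2: ·
after 14 — propose(1,'q'): ·
after 15 — deliver 1→3: n3:back/v1/[y,q]
after 16 — deliver 3→1: ·
after 17 — propose(1,'x'): ·
after 18 — deliver 1→2: n2:back/v1/[y]

yes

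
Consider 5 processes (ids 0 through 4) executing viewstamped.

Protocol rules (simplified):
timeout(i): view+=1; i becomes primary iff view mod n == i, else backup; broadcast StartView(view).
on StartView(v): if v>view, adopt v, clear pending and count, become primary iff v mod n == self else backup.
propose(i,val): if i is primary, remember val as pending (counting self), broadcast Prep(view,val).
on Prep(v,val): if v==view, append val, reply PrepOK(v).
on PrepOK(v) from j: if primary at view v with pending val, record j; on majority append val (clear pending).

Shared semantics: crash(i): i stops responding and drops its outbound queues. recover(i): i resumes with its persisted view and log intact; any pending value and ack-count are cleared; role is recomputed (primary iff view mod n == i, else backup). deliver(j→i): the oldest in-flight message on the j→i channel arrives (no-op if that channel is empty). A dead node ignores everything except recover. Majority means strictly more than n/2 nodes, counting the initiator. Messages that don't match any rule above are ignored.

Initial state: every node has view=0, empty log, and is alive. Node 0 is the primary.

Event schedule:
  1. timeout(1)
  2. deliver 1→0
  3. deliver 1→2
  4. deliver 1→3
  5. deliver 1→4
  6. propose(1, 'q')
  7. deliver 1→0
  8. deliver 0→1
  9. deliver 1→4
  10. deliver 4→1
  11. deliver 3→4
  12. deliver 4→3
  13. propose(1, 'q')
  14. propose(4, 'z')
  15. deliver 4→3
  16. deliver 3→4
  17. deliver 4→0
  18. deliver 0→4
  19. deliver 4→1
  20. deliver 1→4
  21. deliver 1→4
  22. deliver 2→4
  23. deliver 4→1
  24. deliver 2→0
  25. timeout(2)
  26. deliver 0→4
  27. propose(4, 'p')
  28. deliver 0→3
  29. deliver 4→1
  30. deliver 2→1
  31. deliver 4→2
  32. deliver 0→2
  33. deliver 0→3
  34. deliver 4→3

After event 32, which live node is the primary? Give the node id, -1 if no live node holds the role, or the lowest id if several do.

2

[1] timeout(1) → N1(prim v1 [-])
[2] deliver 1→0 → N0(back v1 [-])
[3] deliver 1→2 → N2(back v1 [-])
[4] deliver 1→3 → N3(back v1 [-])
[5] deliver 1→4 → N4(back v1 [-])
[6] propose(1,'q') → ∅
[7] deliver 1→0 → N0(back v1 [q])
[8] deliver 0→1 → ∅
[9] deliver 1→4 → N4(back v1 [q])
[10] deliver 4→1 → N1(prim v1 [q])
[11] deliver 3→4 → ∅
[12] deliver 4→3 → ∅
[13] propose(1,'q') → ∅
[14] propose(4,'z') → ∅
[15] deliver 4→3 → ∅
[16] deliver 3→4 → ∅
[17] deliver 4→0 → ∅
[18] deliver 0→4 → ∅
[19] deliver 4→1 → ∅
[20] deliver 1→4 → N4(back v1 [q,q])
[21] deliver 1→4 → ∅
[22] deliver 2→4 → ∅
[23] deliver 4→1 → ∅
[24] deliver 2→0 → ∅
[25] timeout(2) → N2(prim v2 [-])
[26] deliver 0→4 → ∅
[27] propose(4,'p') → ∅
[28] deliver 0→3 → ∅
[29] deliver 4→1 → ∅
[30] deliver 2→1 → N1(back v2 [q])
[31] deliver 4→2 → ∅
[32] deliver 0→2 → ∅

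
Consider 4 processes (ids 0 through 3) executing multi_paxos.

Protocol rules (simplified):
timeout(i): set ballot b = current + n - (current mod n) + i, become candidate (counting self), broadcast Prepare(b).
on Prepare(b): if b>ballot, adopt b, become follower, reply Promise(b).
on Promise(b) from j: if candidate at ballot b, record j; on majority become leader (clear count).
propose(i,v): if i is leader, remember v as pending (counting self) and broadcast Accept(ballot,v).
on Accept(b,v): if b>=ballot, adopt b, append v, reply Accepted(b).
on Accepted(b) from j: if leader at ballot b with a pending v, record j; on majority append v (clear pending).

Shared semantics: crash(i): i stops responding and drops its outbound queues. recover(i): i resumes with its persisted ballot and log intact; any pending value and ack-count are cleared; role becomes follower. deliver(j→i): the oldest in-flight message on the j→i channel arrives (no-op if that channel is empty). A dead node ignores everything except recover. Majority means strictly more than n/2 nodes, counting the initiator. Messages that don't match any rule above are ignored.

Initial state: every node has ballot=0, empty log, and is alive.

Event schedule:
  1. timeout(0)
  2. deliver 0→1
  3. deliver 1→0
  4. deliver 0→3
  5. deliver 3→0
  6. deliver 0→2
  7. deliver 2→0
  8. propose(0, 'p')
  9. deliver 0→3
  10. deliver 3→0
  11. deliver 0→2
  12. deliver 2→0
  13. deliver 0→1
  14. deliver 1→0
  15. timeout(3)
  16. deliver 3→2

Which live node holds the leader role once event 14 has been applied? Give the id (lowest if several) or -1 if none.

0

[1] timeout(0) → N0(cand b4 [-])
[2] deliver 0→1 → N1(foll b4 [-])
[3] deliver 1→0 → ∅
[4] deliver 0→3 → N3(foll b4 [-])
[5] deliver 3→0 → N0(lead b4 [-])
[6] deliver 0→2 → N2(foll b4 [-])
[7] deliver 2→0 → ∅
[8] propose(0,'p') → ∅
[9] deliver 0→3 → N3(foll b4 [p])
[10] deliver 3→0 → ∅
[11] deliver 0→2 → N2(foll b4 [p])
[12] deliver 2→0 → N0(lead b4 [p])
[13] deliver 0→1 → N1(foll b4 [p])
[14] deliver 1→0 → ∅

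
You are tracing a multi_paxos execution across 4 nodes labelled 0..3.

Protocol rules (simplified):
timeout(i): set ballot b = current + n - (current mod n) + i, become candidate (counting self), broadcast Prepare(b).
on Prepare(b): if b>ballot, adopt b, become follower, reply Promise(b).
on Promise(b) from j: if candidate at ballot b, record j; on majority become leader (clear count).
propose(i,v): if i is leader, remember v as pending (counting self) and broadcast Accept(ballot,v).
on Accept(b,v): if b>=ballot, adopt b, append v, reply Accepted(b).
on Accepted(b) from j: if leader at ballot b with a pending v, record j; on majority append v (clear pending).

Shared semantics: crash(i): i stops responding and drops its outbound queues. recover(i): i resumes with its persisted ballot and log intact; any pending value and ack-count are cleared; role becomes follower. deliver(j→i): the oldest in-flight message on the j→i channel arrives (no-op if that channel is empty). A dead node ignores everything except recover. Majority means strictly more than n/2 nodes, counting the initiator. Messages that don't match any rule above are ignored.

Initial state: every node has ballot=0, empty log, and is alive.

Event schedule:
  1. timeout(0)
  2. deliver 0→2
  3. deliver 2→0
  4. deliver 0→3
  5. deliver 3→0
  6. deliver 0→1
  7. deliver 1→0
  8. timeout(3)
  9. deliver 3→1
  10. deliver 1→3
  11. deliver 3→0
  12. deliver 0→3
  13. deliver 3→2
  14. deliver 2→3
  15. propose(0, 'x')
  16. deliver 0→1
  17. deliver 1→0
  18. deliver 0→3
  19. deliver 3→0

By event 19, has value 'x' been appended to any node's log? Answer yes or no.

no

1. timeout(0):  <0:cand b4 ->
2. deliver 0→2:  <2:foll b4 ->
3. deliver 2→0:  nop
4. deliver 0→3:  <3:foll b4 ->
5. deliver 3→0:  <0:lead b4 ->
6. deliver 0→1:  <1:foll b4 ->
7. deliver 1→0:  nop
8. timeout(3):  <3:cand b11 ->
9. deliver 3→1:  <1:foll b11 ->
10. deliver 1→3:  nop
11. deliver 3→0:  <0:foll b11 ->
12. deliver 0→3:  <3:lead b11 ->
13. deliver 3→2:  <2:foll b11 ->
14. deliver 2→3:  nop
15. propose(0,'x'):  nop
16. deliver 0→1:  nop
17. deliver 1→0:  nop
18. deliver 0→3:  nop
19. deliver 3→0:  nop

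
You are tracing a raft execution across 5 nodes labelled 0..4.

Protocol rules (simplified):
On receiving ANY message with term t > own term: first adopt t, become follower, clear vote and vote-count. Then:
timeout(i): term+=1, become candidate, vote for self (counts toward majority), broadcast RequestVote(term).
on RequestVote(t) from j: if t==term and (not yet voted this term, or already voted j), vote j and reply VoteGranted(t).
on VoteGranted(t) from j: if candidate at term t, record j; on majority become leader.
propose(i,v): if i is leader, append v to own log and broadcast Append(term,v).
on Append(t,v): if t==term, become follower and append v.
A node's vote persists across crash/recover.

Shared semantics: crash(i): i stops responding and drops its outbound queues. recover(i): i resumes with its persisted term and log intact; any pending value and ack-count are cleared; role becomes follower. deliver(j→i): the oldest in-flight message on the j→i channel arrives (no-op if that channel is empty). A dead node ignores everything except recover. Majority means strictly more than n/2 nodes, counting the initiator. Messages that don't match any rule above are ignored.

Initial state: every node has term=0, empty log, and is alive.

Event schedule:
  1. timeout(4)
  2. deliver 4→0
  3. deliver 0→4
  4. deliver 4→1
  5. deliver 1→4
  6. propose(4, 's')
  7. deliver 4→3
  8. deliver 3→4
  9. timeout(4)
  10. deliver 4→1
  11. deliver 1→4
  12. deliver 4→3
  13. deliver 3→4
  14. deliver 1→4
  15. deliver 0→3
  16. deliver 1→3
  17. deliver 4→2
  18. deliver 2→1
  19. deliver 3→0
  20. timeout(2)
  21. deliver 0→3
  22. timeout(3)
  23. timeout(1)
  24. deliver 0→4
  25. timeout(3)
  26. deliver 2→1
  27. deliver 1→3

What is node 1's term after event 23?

2

step 1 timeout(4): 4={cand,t=1,log=-}
step 2 deliver 4→0: 0={foll,t=1,log=-}
step 3 deliver 0→4: —
step 4 deliver 4→1: 1={foll,t=1,log=-}
step 5 deliver 1→4: 4={lead,t=1,log=-}
step 6 propose(4,'s'): 4={lead,t=1,log=s}
step 7 deliver 4→3: 3={foll,t=1,log=-}
step 8 deliver 3→4: —
step 9 timeout(4): 4={cand,t=2,log=s}
step 10 deliver 4→1: 1={foll,t=1,log=s}
step 11 deliver 1→4: —
step 12 deliver 4→3: 3={foll,t=1,log=s}
step 13 deliver 3→4: —
step 14 deliver 1→4: —
step 15 deliver 0→3: —
step 16 deliver 1→3: —
step 17 deliver 4→2: 2={foll,t=1,log=-}
step 18 deliver 2→1: —
step 19 deliver 3→0: —
step 20 timeout(2): 2={cand,t=2,log=-}
step 21 deliver 0→3: —
step 22 timeout(3): 3={cand,t=2,log=s}
step 23 timeout(1): 1={cand,t=2,log=s}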